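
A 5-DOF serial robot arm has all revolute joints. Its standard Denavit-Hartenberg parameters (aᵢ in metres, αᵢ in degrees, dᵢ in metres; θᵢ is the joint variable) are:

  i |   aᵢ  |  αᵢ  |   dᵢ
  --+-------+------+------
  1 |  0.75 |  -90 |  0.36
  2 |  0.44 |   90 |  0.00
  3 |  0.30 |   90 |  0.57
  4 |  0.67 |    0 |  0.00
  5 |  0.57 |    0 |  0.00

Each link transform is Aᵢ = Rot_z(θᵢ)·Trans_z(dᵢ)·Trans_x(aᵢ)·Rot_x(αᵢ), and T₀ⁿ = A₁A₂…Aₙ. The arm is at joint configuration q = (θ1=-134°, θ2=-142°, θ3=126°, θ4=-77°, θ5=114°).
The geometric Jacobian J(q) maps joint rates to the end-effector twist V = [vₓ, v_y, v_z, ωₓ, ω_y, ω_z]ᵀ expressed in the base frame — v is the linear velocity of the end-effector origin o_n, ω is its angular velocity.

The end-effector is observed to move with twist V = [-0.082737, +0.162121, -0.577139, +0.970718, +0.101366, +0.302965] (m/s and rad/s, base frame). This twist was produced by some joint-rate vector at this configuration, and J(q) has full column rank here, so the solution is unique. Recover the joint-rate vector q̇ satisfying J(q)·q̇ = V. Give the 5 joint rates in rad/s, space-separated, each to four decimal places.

-0.6920 -0.2450 -0.3240 0.9960 0.4890

o_n = [0.0669, -0.9858, 0.0980]
J₁: ẑ×o_n = [0.9858, 0.0669, -0.0000], ω = ẑ
J2: z=[0.7193, -0.6947, 0.0000] o=[-0.5210, -0.5395, 0.3600] → [0.1820, 0.1885, 0.0873, 0.7193, -0.6947, 0.0000]
J3: z=[0.4277, 0.4429, -0.7880] o=[-0.2801, -0.2901, 0.6309] → [-0.7842, -0.0456, -0.4512, 0.4277, 0.4429, -0.7880]
J4: z=[0.8657, 0.0503, 0.4981] o=[0.0417, -0.3062, 0.0732] → [0.3398, -0.0090, -0.5896, 0.8657, 0.0503, 0.4981]
J5: z=[0.8657, 0.0503, 0.4981] o=[-0.1983, -0.7302, 0.5331] → [0.1054, 0.5087, -0.2346, 0.8657, 0.0503, 0.4981]
q̇ = J⁺·V = [-0.6920, -0.2450, -0.3240, 0.9960, 0.4890]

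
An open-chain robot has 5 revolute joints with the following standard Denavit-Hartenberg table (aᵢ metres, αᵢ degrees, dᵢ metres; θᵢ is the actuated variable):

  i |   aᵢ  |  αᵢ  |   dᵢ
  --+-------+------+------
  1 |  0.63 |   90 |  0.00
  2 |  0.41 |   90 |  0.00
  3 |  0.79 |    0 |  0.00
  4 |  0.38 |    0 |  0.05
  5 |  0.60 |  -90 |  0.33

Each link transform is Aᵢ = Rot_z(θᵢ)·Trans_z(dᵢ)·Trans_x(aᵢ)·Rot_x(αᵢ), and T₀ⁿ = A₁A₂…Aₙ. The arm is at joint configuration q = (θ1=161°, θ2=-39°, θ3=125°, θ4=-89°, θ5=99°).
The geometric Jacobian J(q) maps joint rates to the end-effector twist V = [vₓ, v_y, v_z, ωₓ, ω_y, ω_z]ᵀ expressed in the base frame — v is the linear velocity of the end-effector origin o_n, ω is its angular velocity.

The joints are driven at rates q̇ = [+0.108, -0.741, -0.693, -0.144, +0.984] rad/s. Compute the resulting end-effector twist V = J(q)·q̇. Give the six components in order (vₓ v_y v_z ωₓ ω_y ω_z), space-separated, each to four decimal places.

o_n = [0.1695, 1.3110, -0.1946]
J₁: ẑ×o_n = [-1.3110, 0.1695, 0.0000], ω = ẑ
J2: z=[0.3256, 0.9455, 0.0000] o=[-0.5957, 0.2051, 0.0000] → [-0.1840, 0.0634, -0.3635, 0.3256, 0.9455, 0.0000]
J3: z=[0.5950, -0.2049, -0.7771] o=[-0.8969, 0.3088, -0.2580] → [0.7658, -0.8665, 0.8148, 0.5950, -0.2049, -0.7771]
J4: z=[0.5950, -0.2049, -0.7771] o=[-0.3533, 0.8061, 0.0271] → [0.4378, -0.2743, 0.4076, 0.5950, -0.2049, -0.7771]
J5: z=[0.5950, -0.2049, -0.7771] o=[-0.4767, 1.0848, -0.2052] → [0.1736, -0.5085, 0.2670, 0.5950, -0.2049, -0.7771]
V = J·q̇ = [-0.4281, 0.1110, -0.0913, -0.1538, -0.7307, -0.0062]

-0.4281 0.1110 -0.0913 -0.1538 -0.7307 -0.0062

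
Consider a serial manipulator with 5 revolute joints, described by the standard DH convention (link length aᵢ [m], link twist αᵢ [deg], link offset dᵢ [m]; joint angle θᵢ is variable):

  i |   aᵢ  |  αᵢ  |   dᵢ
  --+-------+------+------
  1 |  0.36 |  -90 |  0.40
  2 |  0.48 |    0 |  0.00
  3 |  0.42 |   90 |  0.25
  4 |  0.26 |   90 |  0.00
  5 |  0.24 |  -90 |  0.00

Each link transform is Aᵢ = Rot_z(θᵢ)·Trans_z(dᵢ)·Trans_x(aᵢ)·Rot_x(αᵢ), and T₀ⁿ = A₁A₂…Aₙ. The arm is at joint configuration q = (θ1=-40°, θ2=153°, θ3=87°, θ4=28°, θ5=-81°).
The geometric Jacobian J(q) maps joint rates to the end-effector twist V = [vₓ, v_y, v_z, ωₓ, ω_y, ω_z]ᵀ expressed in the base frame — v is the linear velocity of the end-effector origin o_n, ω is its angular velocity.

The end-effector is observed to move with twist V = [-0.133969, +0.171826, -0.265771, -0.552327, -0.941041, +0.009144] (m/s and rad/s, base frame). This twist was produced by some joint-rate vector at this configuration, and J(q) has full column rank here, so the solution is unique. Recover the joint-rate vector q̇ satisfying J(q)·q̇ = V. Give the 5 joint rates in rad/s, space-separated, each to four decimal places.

o_n = [0.0944, 0.4295, 0.8919]
J₁: ẑ×o_n = [-0.4295, 0.0944, 0.0000], ω = ẑ
J2: z=[0.6428, 0.7660, 0.0000] o=[0.2758, -0.2314, 0.4000] → [0.3768, -0.3162, 0.5638, 0.6428, 0.7660, 0.0000]
J3: z=[0.6428, 0.7660, 0.0000] o=[-0.0518, 0.0435, 0.1821] → [0.5437, -0.4562, 0.1361, 0.6428, 0.7660, 0.0000]
J4: z=[-0.6634, 0.5567, -0.5000] o=[-0.0520, 0.3700, 0.5458] → [0.2224, 0.1564, -0.1210, -0.6634, 0.5567, -0.5000]
J5: z=[-0.7474, -0.5255, 0.4066] o=[-0.0615, 0.5373, 0.7446] → [-0.0335, 0.1734, 0.1625, -0.7474, -0.5255, 0.4066]
q̇ = J⁺·V = [-0.3880, -0.7360, 0.1360, -0.3560, 0.5390]

-0.3880 -0.7360 0.1360 -0.3560 0.5390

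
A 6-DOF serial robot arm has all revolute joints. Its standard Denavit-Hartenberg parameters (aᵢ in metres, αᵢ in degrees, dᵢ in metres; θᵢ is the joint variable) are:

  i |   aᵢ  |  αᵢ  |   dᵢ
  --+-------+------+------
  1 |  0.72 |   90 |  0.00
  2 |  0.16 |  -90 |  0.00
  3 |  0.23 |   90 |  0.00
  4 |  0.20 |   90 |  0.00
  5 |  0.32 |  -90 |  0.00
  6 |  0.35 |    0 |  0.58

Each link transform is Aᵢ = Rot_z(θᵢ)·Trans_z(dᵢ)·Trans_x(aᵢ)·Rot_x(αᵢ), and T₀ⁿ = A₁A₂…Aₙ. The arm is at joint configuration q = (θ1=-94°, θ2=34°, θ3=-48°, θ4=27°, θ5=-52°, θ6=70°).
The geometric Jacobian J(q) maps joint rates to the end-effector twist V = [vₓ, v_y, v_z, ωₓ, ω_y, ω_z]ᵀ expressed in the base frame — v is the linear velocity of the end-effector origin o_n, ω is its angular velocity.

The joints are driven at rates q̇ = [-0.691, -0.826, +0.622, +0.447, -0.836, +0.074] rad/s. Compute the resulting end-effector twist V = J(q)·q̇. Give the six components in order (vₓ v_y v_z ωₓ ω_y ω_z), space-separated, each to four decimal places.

o_n = [-0.7460, -0.9002, 1.0167]
J₁: ẑ×o_n = [0.9002, -0.7460, 0.0000], ω = ẑ
J2: z=[-0.9976, 0.0698, 0.0000] o=[-0.0502, -0.7182, 0.0000] → [0.0709, 1.0142, 0.2300, -0.9976, 0.0698, 0.0000]
J3: z=[0.0390, 0.5578, 0.8290] o=[-0.0595, -0.8506, 0.0895] → [0.5584, -0.6053, 0.3810, 0.0390, 0.5578, 0.8290]
J4: z=[-0.6245, 0.6613, -0.4156] o=[-0.2389, -0.9659, 0.1755] → [0.5835, 0.7361, 0.2943, -0.6245, 0.6613, -0.4156]
J5: z=[-0.3889, -0.7247, -0.5688] o=[-0.3743, -1.0046, 0.3175] → [-0.4473, 0.4833, -0.3099, -0.3889, -0.7247, -0.5688]
J6: z=[-0.9182, 0.2545, 0.3035] o=[-0.3503, -1.2095, 0.5621] → [0.0218, 0.2973, -0.1833, -0.9182, 0.2545, 0.3035]
V = J·q̇ = [0.3031, -0.7518, 0.4241, 0.8262, 1.2096, 0.1369]

0.3031 -0.7518 0.4241 0.8262 1.2096 0.1369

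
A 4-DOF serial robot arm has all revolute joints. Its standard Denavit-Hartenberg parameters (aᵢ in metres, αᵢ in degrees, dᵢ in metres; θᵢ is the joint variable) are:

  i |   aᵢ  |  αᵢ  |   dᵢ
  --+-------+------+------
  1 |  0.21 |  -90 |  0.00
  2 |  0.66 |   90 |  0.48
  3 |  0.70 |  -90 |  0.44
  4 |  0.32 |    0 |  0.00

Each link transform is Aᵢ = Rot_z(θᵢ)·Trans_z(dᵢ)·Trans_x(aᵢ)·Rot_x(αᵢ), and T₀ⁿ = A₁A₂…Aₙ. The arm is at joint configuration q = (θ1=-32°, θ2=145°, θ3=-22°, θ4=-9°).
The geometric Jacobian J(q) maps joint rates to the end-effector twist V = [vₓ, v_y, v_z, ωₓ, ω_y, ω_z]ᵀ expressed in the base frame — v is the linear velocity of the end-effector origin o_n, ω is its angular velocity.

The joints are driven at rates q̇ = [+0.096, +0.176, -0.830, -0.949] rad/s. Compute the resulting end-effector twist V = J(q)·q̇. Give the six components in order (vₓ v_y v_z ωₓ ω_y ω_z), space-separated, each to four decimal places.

-0.2559 -0.8341 0.1423 -0.5298 -0.4990 0.9798

o_n = [-0.6438, 0.5195, -1.3203]
J₁: ẑ×o_n = [-0.5195, -0.6438, 0.0000], ω = ẑ
J2: z=[0.5299, 0.8480, 0.0000] o=[0.1781, -0.1113, 0.0000] → [-1.1197, 0.6997, 1.0313, 0.5299, 0.8480, 0.0000]
J3: z=[0.4864, -0.3039, -0.8192] o=[-0.0260, 0.5823, -0.3786] → [0.2348, 0.9641, -0.2183, 0.4864, -0.3039, -0.8192]
J4: z=[0.2311, 0.9489, -0.2149] o=[-0.4018, 0.5079, -1.1113] → [-0.1959, 0.1003, 0.2323, 0.2311, 0.9489, -0.2149]
V = J·q̇ = [-0.2559, -0.8341, 0.1423, -0.5298, -0.4990, 0.9798]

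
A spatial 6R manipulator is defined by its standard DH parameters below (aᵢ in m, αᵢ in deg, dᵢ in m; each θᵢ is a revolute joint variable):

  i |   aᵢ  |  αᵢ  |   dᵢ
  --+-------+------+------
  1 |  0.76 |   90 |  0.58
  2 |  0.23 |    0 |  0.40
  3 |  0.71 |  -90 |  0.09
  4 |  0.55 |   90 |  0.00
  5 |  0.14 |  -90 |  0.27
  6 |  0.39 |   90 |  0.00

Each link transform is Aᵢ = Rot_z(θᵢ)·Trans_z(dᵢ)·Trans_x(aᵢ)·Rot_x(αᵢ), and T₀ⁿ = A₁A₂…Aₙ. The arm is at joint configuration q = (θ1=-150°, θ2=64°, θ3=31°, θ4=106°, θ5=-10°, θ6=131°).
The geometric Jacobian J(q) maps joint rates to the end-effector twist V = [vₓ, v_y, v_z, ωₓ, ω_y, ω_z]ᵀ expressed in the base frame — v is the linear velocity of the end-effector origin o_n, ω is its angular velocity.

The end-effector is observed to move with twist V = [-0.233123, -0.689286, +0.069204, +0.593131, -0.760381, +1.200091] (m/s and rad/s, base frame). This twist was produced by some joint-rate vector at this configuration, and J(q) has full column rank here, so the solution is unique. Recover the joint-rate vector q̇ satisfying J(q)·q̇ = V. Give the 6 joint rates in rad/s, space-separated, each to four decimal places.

0.6410 0.0400 -0.8230 0.0350 0.5940 0.0500

o_n = [-0.7242, -0.3284, 1.3493]
J₁: ẑ×o_n = [0.3284, -0.7242, 0.0000], ω = ẑ
J2: z=[-0.5000, 0.8660, 0.0000] o=[-0.6582, -0.3800, 0.5800] → [0.6662, 0.3846, 0.0314, -0.5000, 0.8660, 0.0000]
J3: z=[-0.5000, 0.8660, 0.0000] o=[-0.9455, -0.0840, 0.7867] → [0.4872, 0.2813, -0.0694, -0.5000, 0.8660, 0.0000]
J4: z=[0.8627, 0.4981, -0.0872] o=[-0.9369, 0.0249, 1.4940] → [-0.1029, 0.1063, -0.4107, 0.8627, 0.4981, -0.0872]
J5: z=[0.2104, -0.1968, 0.9576] o=[-0.6840, -0.4396, 1.3430] → [-0.1077, -0.0398, 0.0155, 0.2104, -0.1968, 0.9576]
J6: z=[0.9295, 0.3439, -0.1335] o=[-0.5848, -0.6213, 1.5658] → [-0.0354, 0.2199, 0.3202, 0.9295, 0.3439, -0.1335]
q̇ = J⁺·V = [0.6410, 0.0400, -0.8230, 0.0350, 0.5940, 0.0500]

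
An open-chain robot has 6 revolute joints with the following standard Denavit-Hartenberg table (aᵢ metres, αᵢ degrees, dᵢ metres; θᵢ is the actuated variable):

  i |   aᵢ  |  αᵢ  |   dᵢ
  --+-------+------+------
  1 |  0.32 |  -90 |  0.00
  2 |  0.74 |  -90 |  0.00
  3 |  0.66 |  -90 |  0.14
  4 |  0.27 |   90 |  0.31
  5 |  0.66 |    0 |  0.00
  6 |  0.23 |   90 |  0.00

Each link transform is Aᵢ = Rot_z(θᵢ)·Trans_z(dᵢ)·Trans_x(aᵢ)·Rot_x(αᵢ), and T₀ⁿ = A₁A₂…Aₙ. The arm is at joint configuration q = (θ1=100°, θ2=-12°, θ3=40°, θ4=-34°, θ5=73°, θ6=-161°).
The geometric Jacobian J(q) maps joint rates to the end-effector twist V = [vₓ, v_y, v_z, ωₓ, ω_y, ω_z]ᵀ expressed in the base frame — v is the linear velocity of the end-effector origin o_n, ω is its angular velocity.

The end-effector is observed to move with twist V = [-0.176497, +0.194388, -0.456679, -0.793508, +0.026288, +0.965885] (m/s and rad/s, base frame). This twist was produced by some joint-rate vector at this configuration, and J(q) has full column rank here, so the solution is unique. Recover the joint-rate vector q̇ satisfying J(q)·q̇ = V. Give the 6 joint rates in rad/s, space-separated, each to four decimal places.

o_n = [0.9467, 1.6572, -0.1685]
J₁: ẑ×o_n = [-1.6572, 0.9467, 0.0000], ω = ẑ
J2: z=[-0.9848, -0.1736, 0.0000] o=[-0.0556, 0.3151, 0.0000] → [0.0293, -0.1659, -1.1476, -0.9848, -0.1736, 0.0000]
J3: z=[-0.0361, 0.2048, -0.9781] o=[-0.1813, 1.0280, 0.1539] → [0.5495, -1.1150, -0.2537, -0.0361, 0.2048, -0.9781]
J4: z=[0.8636, -0.4862, -0.1336] o=[0.1456, 1.6173, 0.1220] → [0.1466, 0.1438, 0.4239, 0.8636, -0.4862, -0.1336]
J5: z=[-0.3112, -0.3053, -0.9000] o=[0.5204, 1.6877, -0.0314] → [0.0144, -0.4263, 0.1397, -0.3112, -0.3053, -0.9000]
J6: z=[-0.3112, -0.3053, -0.9000] o=[1.1421, 1.5388, -0.1958] → [0.0981, 0.1843, -0.0964, -0.3112, -0.3053, -0.9000]
q̇ = J⁺·V = [-0.2610, 0.5770, -0.8850, -0.4200, 0.5350, -0.8740]

-0.2610 0.5770 -0.8850 -0.4200 0.5350 -0.8740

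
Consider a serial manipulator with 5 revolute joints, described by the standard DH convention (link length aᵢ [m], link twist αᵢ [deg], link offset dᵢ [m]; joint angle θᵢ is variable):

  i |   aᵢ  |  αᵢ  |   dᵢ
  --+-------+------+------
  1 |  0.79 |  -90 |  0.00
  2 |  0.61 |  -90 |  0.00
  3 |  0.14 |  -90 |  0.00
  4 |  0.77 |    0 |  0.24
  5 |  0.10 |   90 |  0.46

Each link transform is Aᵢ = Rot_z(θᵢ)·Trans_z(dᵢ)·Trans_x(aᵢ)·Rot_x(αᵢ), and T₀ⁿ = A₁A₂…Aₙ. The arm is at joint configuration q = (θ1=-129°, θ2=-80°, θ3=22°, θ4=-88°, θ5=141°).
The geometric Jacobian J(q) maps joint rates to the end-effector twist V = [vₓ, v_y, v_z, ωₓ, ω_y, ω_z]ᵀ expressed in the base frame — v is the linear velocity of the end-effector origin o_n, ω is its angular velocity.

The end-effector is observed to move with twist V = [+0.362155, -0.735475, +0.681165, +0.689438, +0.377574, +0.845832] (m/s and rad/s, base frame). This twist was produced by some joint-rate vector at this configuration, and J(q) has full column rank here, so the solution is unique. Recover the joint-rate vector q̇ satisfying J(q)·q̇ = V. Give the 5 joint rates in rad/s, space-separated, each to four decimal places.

o_n = [-1.5561, -0.7551, 0.4301]
J₁: ẑ×o_n = [0.7551, -1.5561, 0.0000], ω = ẑ
J2: z=[0.7771, -0.6293, 0.0000] o=[-0.4972, -0.6139, 0.0000] → [-0.2706, -0.3342, -0.7761, 0.7771, -0.6293, 0.0000]
J3: z=[-0.6198, -0.7653, -0.1736] o=[-0.5638, -0.6963, 0.6007] → [0.1204, 0.0665, -0.7229, -0.6198, -0.7653, -0.1736]
J4: z=[-0.6796, 0.6340, -0.3689] o=[-0.6188, -0.6808, 0.7286] → [-0.2167, 0.1429, 0.6449, -0.6796, 0.6340, -0.3689]
J5: z=[-0.6796, 0.6340, -0.3689] o=[-1.2693, -1.1146, 0.5309] → [0.0686, 0.0372, -0.0625, -0.6796, 0.6340, -0.3689]
q̇ = J⁺·V = [0.4730, -0.2980, -0.7810, -0.2190, -0.4240]

0.4730 -0.2980 -0.7810 -0.2190 -0.4240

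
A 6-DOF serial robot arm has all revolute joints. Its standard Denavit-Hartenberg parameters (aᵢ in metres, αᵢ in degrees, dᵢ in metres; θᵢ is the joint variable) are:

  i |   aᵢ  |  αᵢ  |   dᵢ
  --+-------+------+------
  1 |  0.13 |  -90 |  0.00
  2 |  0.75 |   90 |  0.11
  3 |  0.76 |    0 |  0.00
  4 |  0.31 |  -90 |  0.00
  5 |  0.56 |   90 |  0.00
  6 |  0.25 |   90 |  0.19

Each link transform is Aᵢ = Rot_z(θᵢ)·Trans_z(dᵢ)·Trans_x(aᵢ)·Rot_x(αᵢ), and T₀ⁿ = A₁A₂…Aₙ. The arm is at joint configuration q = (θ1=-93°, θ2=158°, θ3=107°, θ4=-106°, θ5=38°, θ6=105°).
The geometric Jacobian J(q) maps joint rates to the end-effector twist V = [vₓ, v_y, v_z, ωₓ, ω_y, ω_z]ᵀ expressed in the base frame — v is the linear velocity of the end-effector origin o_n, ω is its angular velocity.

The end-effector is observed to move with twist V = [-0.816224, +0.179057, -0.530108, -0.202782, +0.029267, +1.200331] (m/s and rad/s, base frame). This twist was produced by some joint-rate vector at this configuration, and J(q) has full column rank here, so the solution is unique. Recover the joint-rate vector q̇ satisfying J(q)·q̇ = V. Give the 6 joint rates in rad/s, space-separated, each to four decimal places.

o_n = [1.1523, 1.1125, -0.3583]
J₁: ẑ×o_n = [-1.1125, 1.1523, 0.0000], ω = ẑ
J2: z=[0.9986, -0.0523, 0.0000] o=[-0.0068, -0.1298, 0.0000] → [0.0188, 0.3578, 1.3012, 0.9986, -0.0523, 0.0000]
J3: z=[-0.0196, -0.3741, -0.9272] o=[0.1394, 0.5589, -0.2810] → [0.5422, -0.9406, 0.3681, -0.0196, -0.3741, -0.9272]
J4: z=[-0.0196, -0.3741, -0.9272] o=[0.8545, 0.3151, -0.1977] → [0.7994, -0.2793, 0.0958, -0.0196, -0.3741, -0.9272]
J5: z=[0.9976, -0.0685, 0.0065] o=[0.8749, 0.6018, -0.3138] → [-0.0003, 0.0462, 0.5285, 0.9976, -0.0685, 0.0065]
J6: z=[0.0252, 0.2746, -0.9612] o=[0.9108, 1.1389, -0.1594] → [-0.0800, -0.2272, -0.0670, 0.0252, 0.2746, -0.9612]
q̇ = J⁺·V = [0.3730, -0.6730, 0.3800, -0.7900, 0.4740, -0.4620]

0.3730 -0.6730 0.3800 -0.7900 0.4740 -0.4620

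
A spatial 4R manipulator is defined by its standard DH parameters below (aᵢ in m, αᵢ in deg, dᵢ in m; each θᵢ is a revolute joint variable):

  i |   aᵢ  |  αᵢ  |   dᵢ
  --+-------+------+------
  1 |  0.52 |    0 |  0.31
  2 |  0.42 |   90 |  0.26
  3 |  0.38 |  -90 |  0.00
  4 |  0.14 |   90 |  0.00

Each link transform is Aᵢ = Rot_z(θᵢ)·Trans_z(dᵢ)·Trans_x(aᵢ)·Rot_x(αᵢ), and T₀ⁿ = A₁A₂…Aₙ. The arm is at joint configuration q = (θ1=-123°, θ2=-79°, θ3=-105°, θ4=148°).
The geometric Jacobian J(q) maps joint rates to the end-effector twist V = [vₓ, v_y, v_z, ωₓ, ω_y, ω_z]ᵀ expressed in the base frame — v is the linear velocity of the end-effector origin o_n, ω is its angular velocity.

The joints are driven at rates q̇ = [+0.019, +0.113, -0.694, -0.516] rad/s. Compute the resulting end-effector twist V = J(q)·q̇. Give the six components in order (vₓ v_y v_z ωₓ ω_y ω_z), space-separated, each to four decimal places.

0.1486 -0.1783 0.0100 0.2021 -0.8302 0.2656

o_n = [-0.6377, -0.3729, 0.3176]
J₁: ẑ×o_n = [0.3729, -0.6377, 0.0000], ω = ẑ
J2: z=[0.0000, 0.0000, 1.0000] o=[-0.2832, -0.4361, 0.3100] → [-0.0632, -0.3545, 0.0000, 0.0000, 0.0000, 1.0000]
J3: z=[0.3746, 0.9272, 0.0000] o=[-0.6726, -0.2788, 0.5700] → [-0.2340, 0.0945, -0.0676, 0.3746, 0.9272, 0.0000]
J4: z=[-0.8956, 0.3618, -0.2588] o=[-0.5814, -0.3156, 0.2029] → [0.0267, 0.1173, 0.0717, -0.8956, 0.3618, -0.2588]
V = J·q̇ = [0.1486, -0.1783, 0.0100, 0.2021, -0.8302, 0.2656]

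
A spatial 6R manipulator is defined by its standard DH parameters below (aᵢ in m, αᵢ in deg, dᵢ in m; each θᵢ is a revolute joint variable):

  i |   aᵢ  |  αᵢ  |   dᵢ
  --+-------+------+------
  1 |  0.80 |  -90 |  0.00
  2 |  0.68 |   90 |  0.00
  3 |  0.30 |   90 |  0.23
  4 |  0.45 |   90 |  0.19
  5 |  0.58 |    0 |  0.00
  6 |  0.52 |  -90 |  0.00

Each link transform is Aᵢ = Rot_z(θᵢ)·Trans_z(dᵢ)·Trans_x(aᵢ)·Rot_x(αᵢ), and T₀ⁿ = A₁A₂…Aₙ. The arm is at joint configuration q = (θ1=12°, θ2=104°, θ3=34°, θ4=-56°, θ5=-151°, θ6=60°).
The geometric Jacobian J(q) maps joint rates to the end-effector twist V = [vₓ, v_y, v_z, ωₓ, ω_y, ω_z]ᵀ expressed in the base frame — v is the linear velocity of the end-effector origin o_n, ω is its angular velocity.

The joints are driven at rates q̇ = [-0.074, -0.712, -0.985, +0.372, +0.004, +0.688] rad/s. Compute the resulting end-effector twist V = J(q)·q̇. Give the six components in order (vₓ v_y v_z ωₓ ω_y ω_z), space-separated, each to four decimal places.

o_n = [0.7855, 0.8352, -0.6086]
J₁: ẑ×o_n = [-0.8352, 0.7855, 0.0000], ω = ẑ
J2: z=[-0.2079, 0.9781, 0.0000] o=[0.7825, 0.1663, 0.0000] → [-0.5953, -0.1265, -0.1420, -0.2079, 0.9781, 0.0000]
J3: z=[0.9491, 0.2017, -0.2419] o=[0.6216, 0.1321, -0.6598] → [0.1804, -0.0882, 0.6342, 0.9491, 0.2017, -0.2419]
J4: z=[0.0400, -0.8390, -0.5426] o=[0.7462, 0.3301, -0.9568] → [-0.0180, -0.0353, 0.0532, 0.0400, -0.8390, -0.5426]
J5: z=[-0.2717, -0.5317, 0.8022] o=[0.3211, 0.2226, -1.1720] → [-0.7910, 0.5256, 0.0805, -0.2717, -0.5317, 0.8022]
J6: z=[-0.2717, -0.5317, 0.8022] o=[0.7976, 0.4000, -0.8930] → [-0.5003, 0.0676, -0.1247, -0.2717, -0.5317, 0.8022]
V = J·q̇ = [-0.0461, 0.1543, -0.5893, -0.9599, -1.5752, 0.5176]

-0.0461 0.1543 -0.5893 -0.9599 -1.5752 0.5176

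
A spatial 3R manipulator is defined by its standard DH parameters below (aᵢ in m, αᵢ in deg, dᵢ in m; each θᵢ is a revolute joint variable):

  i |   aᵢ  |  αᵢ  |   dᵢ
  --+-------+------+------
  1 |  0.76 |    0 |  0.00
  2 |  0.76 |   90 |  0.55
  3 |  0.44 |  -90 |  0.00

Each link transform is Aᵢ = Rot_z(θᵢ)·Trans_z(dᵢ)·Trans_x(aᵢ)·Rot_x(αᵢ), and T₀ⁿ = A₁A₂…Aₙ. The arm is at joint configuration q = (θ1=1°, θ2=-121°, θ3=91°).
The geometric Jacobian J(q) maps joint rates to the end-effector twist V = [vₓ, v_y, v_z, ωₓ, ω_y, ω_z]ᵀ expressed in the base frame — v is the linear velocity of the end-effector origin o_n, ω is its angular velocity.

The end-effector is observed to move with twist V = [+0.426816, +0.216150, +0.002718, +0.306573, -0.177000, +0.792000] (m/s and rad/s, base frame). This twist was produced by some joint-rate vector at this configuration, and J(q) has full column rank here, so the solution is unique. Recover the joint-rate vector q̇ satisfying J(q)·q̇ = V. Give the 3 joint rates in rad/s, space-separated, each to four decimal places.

o_n = [0.3837, -0.6383, 0.9899]
J₁: ẑ×o_n = [0.6383, 0.3837, -0.0000], ω = ẑ
J2: z=[0.0000, 0.0000, 1.0000] o=[0.7599, 0.0133, 0.0000] → [0.6515, -0.3762, 0.0000, 0.0000, 0.0000, 1.0000]
J3: z=[-0.8660, 0.5000, 0.0000] o=[0.3799, -0.6449, 0.5500] → [0.2200, 0.3810, -0.0077, -0.8660, 0.5000, 0.0000]
q̇ = J⁺·V = [0.8540, -0.0620, -0.3540]

0.8540 -0.0620 -0.3540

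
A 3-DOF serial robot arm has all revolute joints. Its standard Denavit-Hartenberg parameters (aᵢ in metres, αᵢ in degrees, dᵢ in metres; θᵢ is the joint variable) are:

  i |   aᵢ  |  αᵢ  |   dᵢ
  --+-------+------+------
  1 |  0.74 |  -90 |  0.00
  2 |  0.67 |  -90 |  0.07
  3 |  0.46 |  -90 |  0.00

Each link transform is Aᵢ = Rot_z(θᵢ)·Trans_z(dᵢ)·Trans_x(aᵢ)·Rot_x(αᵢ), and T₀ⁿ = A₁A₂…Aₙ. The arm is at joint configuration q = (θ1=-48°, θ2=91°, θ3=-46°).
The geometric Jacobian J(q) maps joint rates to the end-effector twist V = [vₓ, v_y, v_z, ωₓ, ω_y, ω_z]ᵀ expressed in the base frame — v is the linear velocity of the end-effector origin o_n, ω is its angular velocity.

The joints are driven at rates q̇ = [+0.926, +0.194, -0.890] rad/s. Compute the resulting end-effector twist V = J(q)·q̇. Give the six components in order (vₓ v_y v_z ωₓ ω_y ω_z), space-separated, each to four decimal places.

o_n = [0.7815, -0.2688, -0.9894]
J₁: ẑ×o_n = [0.2688, 0.7815, -0.0000], ω = ẑ
J2: z=[0.7431, 0.6691, 0.0000] o=[0.4952, -0.5499, 0.0000] → [-0.6620, 0.7353, 0.0173, 0.7431, 0.6691, 0.0000]
J3: z=[-0.6690, 0.7430, 0.0175] o=[0.5394, -0.4944, -0.6699] → [-0.2413, -0.2095, -0.3308, -0.6690, 0.7430, 0.0175]
V = J·q̇ = [0.3353, 1.0528, 0.2978, 0.7396, -0.5315, 0.9105]

0.3353 1.0528 0.2978 0.7396 -0.5315 0.9105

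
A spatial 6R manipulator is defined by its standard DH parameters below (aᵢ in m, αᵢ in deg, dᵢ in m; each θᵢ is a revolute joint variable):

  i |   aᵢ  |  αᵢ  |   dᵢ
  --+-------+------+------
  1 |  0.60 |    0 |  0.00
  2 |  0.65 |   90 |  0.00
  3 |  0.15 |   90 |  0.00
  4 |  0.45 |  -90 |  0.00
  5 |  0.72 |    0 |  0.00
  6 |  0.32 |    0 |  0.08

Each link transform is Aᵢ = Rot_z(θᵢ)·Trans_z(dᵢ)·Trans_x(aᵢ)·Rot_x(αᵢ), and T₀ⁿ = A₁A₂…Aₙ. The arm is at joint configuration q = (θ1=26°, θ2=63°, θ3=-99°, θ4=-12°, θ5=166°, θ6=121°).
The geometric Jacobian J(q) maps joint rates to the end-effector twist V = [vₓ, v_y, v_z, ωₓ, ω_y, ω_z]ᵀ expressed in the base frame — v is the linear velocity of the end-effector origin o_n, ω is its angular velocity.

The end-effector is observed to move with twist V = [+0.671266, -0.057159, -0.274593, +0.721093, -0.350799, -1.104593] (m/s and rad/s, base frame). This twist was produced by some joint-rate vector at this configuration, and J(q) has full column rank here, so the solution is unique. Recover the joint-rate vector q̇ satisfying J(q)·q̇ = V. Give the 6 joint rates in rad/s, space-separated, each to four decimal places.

o_n = [0.6588, 0.7785, 0.0058]
J₁: ẑ×o_n = [-0.7785, 0.6588, 0.0000], ω = ẑ
J2: z=[0.0000, 0.0000, 1.0000] o=[0.5393, 0.2630, 0.0000] → [-0.5154, 0.1195, 0.0000, 0.0000, 0.0000, 1.0000]
J3: z=[0.9998, -0.0175, 0.0000] o=[0.5506, 0.9129, 0.0000] → [-0.0001, -0.0058, -0.1326, 0.9998, -0.0175, 0.0000]
J4: z=[-0.0172, -0.9875, 0.1564] o=[0.5502, 0.8895, -0.1482] → [-0.1347, 0.0196, 0.1091, -0.0172, -0.9875, 0.1564]
J5: z=[0.9774, -0.0496, -0.2054] o=[0.4555, 0.8222, -0.5829] → [-0.0382, -0.6172, -0.0327, 0.9774, -0.0496, -0.2054]
J6: z=[0.9774, -0.0496, -0.2054] o=[0.6056, 1.0986, 0.0648] → [-0.0628, 0.0467, -0.3103, 0.9774, -0.0496, -0.2054]
q̇ = J⁺·V = [-0.6590, -0.4520, 0.5080, 0.3350, -0.6280, 0.8520]

-0.6590 -0.4520 0.5080 0.3350 -0.6280 0.8520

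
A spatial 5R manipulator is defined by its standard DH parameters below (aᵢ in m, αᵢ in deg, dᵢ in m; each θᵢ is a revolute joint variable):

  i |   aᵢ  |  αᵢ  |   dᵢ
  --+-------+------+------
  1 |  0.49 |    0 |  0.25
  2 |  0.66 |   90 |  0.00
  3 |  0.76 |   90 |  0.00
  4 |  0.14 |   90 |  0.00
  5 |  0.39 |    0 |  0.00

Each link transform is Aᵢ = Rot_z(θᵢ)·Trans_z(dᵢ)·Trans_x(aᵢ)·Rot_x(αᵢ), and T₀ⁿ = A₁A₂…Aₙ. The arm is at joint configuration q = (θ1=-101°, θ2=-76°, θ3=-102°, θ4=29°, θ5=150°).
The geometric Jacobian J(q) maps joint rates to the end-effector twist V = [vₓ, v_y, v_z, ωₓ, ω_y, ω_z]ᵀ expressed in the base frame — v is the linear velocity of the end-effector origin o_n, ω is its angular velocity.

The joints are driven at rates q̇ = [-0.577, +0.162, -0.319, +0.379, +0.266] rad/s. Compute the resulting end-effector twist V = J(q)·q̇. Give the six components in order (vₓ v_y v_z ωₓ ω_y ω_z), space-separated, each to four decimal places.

o_n = [-0.4352, -0.5949, -0.2837]
J₁: ẑ×o_n = [0.5949, -0.4352, 0.0000], ω = ẑ
J2: z=[0.0000, 0.0000, 1.0000] o=[-0.0935, -0.4810, 0.2500] → [0.1139, -0.3417, 0.0000, 0.0000, 0.0000, 1.0000]
J3: z=[-0.0523, 0.9986, 0.0000] o=[-0.7526, -0.5155, 0.2500] → [-0.5329, -0.0279, -0.3128, -0.0523, 0.9986, 0.0000]
J4: z=[0.9768, 0.0512, 0.2079] o=[-0.5948, -0.5073, -0.4934] → [0.0290, -0.1717, -0.0938, 0.9768, 0.0512, 0.2079]
J5: z=[0.1464, -0.8681, -0.4742] o=[-0.5729, -0.4382, -0.6132] → [-0.3604, -0.1136, 0.0966, 0.1464, -0.8681, -0.4742]
V = J·q̇ = [-0.2397, 0.1094, 0.0899, 0.4259, -0.5301, -0.4623]

-0.2397 0.1094 0.0899 0.4259 -0.5301 -0.4623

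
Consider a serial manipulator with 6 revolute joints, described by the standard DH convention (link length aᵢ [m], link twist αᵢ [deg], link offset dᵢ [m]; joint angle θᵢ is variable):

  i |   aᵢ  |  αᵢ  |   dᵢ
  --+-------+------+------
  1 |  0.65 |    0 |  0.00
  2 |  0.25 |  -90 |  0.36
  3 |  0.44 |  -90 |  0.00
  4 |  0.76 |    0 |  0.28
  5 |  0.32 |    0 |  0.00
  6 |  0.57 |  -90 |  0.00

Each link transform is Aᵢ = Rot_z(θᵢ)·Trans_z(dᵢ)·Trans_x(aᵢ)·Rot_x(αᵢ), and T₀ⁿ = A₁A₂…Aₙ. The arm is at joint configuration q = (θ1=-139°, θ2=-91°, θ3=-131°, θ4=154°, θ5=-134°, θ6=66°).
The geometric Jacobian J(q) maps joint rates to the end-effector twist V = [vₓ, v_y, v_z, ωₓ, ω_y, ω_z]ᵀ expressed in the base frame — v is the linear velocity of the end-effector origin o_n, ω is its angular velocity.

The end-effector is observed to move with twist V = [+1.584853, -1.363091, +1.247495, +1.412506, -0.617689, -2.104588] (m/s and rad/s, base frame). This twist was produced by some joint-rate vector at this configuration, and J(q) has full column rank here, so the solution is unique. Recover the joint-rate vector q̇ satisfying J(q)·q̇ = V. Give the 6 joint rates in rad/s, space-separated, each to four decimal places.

-0.0370 -0.8670 -0.6850 -0.8550 -0.9150 -0.0600

o_n = [0.0286, 0.5280, 0.6172]
J₁: ẑ×o_n = [-0.5280, 0.0286, 0.0000], ω = ẑ
J2: z=[0.0000, 0.0000, 1.0000] o=[-0.4906, -0.4264, 0.0000] → [-0.9545, 0.5192, 0.0000, 0.0000, 0.0000, 1.0000]
J3: z=[-0.7660, -0.6428, 0.0000] o=[-0.6513, -0.2349, 0.3600] → [-0.1653, 0.1970, -0.1474, -0.7660, -0.6428, 0.0000]
J4: z=[-0.4851, 0.5781, 0.6561] o=[-0.4657, -0.4561, 0.6921] → [-0.6889, 0.2880, -0.7632, -0.4851, 0.5781, 0.6561]
J5: z=[-0.4851, 0.5781, 0.6561] o=[-0.6344, 0.2633, 0.3602] → [-0.0251, 0.5596, -0.5117, -0.4851, 0.5781, 0.6561]
J6: z=[-0.4851, 0.5781, 0.6561] o=[-0.4237, 0.1825, 0.5872] → [-0.2093, 0.3113, -0.4291, -0.4851, 0.5781, 0.6561]
q̇ = J⁺·V = [-0.0370, -0.8670, -0.6850, -0.8550, -0.9150, -0.0600]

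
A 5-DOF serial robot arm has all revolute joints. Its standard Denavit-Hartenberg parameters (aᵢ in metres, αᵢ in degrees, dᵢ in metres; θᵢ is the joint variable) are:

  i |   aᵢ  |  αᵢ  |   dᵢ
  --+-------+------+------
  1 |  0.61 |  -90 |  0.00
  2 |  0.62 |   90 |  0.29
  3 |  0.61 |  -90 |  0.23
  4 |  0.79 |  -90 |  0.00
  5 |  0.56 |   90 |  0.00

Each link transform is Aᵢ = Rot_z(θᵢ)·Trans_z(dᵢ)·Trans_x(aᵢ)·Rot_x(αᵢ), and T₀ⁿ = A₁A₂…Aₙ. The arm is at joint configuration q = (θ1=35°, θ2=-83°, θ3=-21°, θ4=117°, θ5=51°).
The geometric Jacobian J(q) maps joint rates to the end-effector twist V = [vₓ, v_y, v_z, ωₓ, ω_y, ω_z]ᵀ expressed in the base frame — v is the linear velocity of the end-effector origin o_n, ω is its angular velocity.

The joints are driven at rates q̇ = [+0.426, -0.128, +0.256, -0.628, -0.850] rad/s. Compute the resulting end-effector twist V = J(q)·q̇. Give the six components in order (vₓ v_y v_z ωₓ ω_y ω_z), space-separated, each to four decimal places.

0.1939 1.0077 0.6836 0.7191 -0.6998 0.8886

o_n = [1.2806, 0.7148, 0.4492]
J₁: ẑ×o_n = [-0.7148, 1.2806, 0.0000], ω = ẑ
J2: z=[-0.5736, 0.8192, 0.0000] o=[0.4997, 0.3499, 0.0000] → [0.3680, 0.2577, -0.8490, -0.5736, 0.8192, 0.0000]
J3: z=[-0.8130, -0.5693, 0.1219] o=[0.3952, 0.6308, 0.6154] → [0.0844, -0.0272, 0.4358, -0.8130, -0.5693, 0.1219]
J4: z=[-0.4997, 0.7898, 0.3557] o=[0.3905, 0.3606, 1.2086] → [-0.7258, -0.0629, -0.8800, -0.4997, 0.7898, 0.3557]
J5: z=[-0.6353, -0.0550, -0.7703] o=[0.8556, 0.8432, 0.7905] → [-0.0801, -0.5442, 0.1050, -0.6353, -0.0550, -0.7703]
V = J·q̇ = [0.1939, 1.0077, 0.6836, 0.7191, -0.6998, 0.8886]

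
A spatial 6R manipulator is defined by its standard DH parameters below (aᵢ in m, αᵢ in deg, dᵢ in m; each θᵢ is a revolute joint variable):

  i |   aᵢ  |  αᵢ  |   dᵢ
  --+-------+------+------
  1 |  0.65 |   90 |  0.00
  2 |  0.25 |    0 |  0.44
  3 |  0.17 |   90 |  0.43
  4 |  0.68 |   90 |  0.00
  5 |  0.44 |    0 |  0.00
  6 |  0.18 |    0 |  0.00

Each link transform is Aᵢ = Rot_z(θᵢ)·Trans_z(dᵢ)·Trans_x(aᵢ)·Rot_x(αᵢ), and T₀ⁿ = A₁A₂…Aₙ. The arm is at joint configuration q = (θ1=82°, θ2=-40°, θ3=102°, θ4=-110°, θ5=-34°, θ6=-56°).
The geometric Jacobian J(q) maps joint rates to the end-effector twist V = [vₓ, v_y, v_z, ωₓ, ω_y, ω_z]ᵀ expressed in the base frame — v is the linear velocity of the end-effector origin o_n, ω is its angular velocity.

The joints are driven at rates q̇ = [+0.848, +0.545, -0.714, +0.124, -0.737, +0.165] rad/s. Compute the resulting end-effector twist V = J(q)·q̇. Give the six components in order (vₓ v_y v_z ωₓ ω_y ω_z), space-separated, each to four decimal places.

o_n = [-0.0582, 0.3893, -0.1261]
J₁: ẑ×o_n = [-0.3893, -0.0582, 0.0000], ω = ẑ
J2: z=[0.9903, -0.1392, 0.0000] o=[0.0905, 0.6437, 0.0000] → [0.0175, 0.1249, -0.2726, 0.9903, -0.1392, 0.0000]
J3: z=[0.9903, -0.1392, 0.0000] o=[0.5528, 0.7721, -0.1607] → [-0.0048, -0.0343, -0.4641, 0.9903, -0.1392, 0.0000]
J4: z=[0.1229, 0.8744, -0.4695] o=[0.9898, 0.7913, -0.0106] → [-0.2897, 0.5062, 0.8669, 0.1229, 0.8744, -0.4695]
J5: z=[0.2773, -0.4845, -0.8297] o=[0.3418, 0.7721, -0.2159] → [-0.3612, 0.3069, -0.2999, 0.2773, -0.4845, -0.8297]
J6: z=[0.2773, -0.4845, -0.8297] o=[-0.0360, 0.5467, -0.2106] → [-0.1715, -0.0051, -0.0544, 0.2773, -0.4845, -0.8297]
V = J·q̇ = [-0.1152, -0.1211, 0.5024, -0.3107, 0.4091, 1.2644]

-0.1152 -0.1211 0.5024 -0.3107 0.4091 1.2644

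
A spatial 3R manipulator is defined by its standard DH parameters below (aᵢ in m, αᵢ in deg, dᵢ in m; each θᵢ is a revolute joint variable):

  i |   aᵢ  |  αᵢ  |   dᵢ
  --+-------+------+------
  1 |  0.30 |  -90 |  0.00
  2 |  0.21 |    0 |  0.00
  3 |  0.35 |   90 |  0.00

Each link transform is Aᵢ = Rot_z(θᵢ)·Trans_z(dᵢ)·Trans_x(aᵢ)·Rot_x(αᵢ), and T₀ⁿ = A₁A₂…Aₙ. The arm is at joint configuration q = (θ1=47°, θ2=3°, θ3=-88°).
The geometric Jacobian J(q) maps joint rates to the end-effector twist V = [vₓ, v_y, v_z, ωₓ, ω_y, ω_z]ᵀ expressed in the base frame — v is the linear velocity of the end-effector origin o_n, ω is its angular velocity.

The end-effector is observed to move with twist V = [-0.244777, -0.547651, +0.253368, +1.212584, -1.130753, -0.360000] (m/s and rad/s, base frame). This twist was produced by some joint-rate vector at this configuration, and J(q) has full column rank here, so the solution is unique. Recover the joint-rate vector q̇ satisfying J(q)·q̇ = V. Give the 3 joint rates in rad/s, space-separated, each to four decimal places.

-0.3600 -0.9670 -0.6910

o_n = [0.3684, 0.3951, 0.3377]
J₁: ẑ×o_n = [-0.3951, 0.3684, 0.0000], ω = ẑ
J2: z=[-0.7314, 0.6820, 0.0000] o=[0.2046, 0.2194, 0.0000] → [0.2303, 0.2470, -0.2402, -0.7314, 0.6820, 0.0000]
J3: z=[-0.7314, 0.6820, 0.0000] o=[0.3476, 0.3728, -0.0110] → [0.2378, 0.2550, -0.0305, -0.7314, 0.6820, 0.0000]
q̇ = J⁺·V = [-0.3600, -0.9670, -0.6910]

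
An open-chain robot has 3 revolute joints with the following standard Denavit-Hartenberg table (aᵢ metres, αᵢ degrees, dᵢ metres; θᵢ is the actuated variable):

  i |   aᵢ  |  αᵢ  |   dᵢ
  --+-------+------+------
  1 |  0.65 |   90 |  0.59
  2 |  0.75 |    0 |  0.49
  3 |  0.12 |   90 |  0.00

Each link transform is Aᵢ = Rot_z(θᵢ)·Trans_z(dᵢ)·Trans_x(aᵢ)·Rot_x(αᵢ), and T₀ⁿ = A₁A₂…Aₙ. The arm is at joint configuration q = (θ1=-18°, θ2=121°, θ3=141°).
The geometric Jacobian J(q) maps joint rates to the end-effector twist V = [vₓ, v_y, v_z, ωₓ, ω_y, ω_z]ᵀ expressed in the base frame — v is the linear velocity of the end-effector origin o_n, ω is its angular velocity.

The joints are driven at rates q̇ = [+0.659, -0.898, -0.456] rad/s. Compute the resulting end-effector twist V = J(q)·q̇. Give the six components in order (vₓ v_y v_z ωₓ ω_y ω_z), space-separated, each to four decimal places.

o_n = [0.0835, -0.5424, 1.1140]
J₁: ẑ×o_n = [0.5424, 0.0835, -0.0000], ω = ẑ
J2: z=[-0.3090, -0.9511, 0.0000] o=[0.6182, -0.2009, 0.5900] → [-0.4984, 0.1619, -0.4030, -0.3090, -0.9511, 0.0000]
J3: z=[-0.3090, -0.9511, 0.0000] o=[0.0994, -0.5475, 1.2329] → [0.1130, -0.0367, -0.0167, -0.3090, -0.9511, 0.0000]
V = J·q̇ = [0.7534, -0.0736, 0.3695, 0.4184, 1.2877, 0.6590]

0.7534 -0.0736 0.3695 0.4184 1.2877 0.6590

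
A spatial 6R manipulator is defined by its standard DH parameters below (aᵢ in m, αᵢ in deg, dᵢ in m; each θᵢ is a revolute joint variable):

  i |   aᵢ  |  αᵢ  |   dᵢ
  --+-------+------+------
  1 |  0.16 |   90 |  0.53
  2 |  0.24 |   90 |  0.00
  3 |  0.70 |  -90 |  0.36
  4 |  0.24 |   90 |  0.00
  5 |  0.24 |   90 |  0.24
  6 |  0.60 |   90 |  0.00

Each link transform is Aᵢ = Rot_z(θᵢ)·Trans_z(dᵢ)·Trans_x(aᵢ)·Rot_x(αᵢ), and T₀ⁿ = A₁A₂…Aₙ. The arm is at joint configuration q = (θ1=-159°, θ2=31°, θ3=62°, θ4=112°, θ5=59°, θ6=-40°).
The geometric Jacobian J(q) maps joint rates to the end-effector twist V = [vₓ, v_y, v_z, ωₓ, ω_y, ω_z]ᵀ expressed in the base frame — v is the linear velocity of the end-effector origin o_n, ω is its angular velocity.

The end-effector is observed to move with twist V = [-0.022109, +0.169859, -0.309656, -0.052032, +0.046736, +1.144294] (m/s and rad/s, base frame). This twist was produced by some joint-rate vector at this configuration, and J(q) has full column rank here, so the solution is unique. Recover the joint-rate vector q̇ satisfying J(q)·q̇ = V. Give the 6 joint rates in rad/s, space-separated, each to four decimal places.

o_n = [-0.1856, 0.5519, 0.5849]
J₁: ẑ×o_n = [-0.5519, -0.1856, 0.0000], ω = ẑ
J2: z=[-0.3584, 0.9336, 0.0000] o=[-0.1494, -0.0573, 0.5300] → [0.0512, 0.0197, -0.1845, -0.3584, 0.9336, 0.0000]
J3: z=[-0.4808, -0.1846, -0.8572] o=[-0.3414, -0.1311, 0.6536] → [0.5981, -0.1666, -0.2996, -0.4808, -0.1846, -0.8572]
J4: z=[0.5383, 0.7095, -0.4548] o=[-0.9990, 0.2786, 0.5143] → [0.1744, -0.4079, -0.4299, 0.5383, 0.7095, -0.4548]
J5: z=[-0.4616, 0.6997, 0.5453] o=[-0.8298, 0.2585, 0.6833] → [-0.2289, 0.3058, -0.5862, -0.4616, 0.6997, 0.5453]
J6: z=[0.3271, -0.4371, 0.8378] o=[-0.7427, 0.5620, 0.8076] → [0.1059, 0.5395, 0.2402, 0.3271, -0.4371, 0.8378]
q̇ = J⁺·V = [0.9440, 0.1700, 0.6760, 0.3050, 0.2800, 0.9140]

0.9440 0.1700 0.6760 0.3050 0.2800 0.9140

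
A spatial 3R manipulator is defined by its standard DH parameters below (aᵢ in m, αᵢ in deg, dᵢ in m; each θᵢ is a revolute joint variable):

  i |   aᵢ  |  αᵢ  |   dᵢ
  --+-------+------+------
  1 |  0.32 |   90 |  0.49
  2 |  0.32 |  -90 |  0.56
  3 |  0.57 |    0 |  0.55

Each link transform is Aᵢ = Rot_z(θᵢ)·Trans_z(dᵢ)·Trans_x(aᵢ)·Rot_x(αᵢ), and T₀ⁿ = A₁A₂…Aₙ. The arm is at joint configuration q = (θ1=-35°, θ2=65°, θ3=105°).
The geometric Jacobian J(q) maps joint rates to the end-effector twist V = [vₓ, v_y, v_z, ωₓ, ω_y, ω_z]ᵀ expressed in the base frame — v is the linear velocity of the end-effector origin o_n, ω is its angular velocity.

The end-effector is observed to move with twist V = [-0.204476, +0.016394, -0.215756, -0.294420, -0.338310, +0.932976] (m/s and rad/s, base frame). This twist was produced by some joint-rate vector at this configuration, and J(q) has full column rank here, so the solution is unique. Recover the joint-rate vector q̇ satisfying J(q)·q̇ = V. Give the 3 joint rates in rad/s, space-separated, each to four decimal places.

0.9110 0.4460 0.0520

o_n = [-0.0919, 0.0528, 0.8788]
J₁: ẑ×o_n = [-0.0528, -0.0919, 0.0000], ω = ẑ
J2: z=[-0.5736, -0.8192, 0.0000] o=[0.2621, -0.1835, 0.4900] → [-0.3184, 0.2230, -0.4256, -0.5736, -0.8192, 0.0000]
J3: z=[-0.7424, 0.5198, 0.4226] o=[0.0517, -0.7198, 0.7800] → [-0.2752, 0.0126, -0.4990, -0.7424, 0.5198, 0.4226]
q̇ = J⁺·V = [0.9110, 0.4460, 0.0520]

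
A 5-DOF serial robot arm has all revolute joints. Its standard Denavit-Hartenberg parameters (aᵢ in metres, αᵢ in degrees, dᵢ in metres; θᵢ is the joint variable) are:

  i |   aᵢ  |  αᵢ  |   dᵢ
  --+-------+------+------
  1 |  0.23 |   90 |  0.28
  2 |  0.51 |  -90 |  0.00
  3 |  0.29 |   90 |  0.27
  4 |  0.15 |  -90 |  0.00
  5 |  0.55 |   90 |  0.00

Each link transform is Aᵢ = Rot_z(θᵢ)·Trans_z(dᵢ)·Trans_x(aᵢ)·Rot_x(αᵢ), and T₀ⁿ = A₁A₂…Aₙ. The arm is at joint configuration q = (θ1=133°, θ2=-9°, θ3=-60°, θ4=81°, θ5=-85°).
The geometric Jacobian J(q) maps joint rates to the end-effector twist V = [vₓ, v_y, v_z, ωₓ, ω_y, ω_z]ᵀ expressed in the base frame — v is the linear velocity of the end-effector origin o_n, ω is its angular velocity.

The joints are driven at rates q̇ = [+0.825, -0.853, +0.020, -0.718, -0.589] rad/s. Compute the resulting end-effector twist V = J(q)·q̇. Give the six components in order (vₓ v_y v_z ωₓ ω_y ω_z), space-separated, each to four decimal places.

-0.7727 0.3722 -0.5689 -1.1250 0.1680 0.6110

o_n = [0.0651, 0.7394, 0.7091]
J₁: ẑ×o_n = [-0.7394, 0.0651, 0.0000], ω = ẑ
J2: z=[0.7314, 0.6820, 0.0000] o=[-0.1569, 0.1682, 0.2800] → [0.2927, -0.3138, 0.2664, 0.7314, 0.6820, 0.0000]
J3: z=[-0.1067, 0.1144, 0.9877] o=[-0.5004, 0.5366, 0.2002] → [-0.1421, 0.6128, -0.0863, -0.1067, 0.1144, 0.9877]
J4: z=[0.9490, -0.2846, 0.1355] o=[-0.4432, 0.8435, 0.4442] → [-0.0613, -0.1825, 0.0459, 0.9490, -0.2846, 0.1355]
J5: z=[-0.3096, -0.9222, 0.2318] o=[-0.4520, 0.8828, 0.5887] → [-0.0778, 0.1571, 0.5213, -0.3096, -0.9222, 0.2318]
V = J·q̇ = [-0.7727, 0.3722, -0.5689, -1.1250, 0.1680, 0.6110]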